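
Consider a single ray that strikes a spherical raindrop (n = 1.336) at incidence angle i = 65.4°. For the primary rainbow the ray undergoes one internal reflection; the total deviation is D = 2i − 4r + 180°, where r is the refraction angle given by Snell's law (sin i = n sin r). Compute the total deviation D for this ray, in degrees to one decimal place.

sin r = sin 65.4° / 1.336 = 0.9092/1.336 = 0.6806; r = 42.89°.
D = 2·65.4° − 4·42.89° + 180° = 130.80° − 171.55° + 180° = 139.25°.

139.2°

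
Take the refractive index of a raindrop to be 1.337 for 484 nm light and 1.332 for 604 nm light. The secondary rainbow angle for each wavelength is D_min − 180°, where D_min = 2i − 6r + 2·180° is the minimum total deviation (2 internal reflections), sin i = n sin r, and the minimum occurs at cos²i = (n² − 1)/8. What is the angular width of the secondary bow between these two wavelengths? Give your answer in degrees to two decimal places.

1.31°

At 484 nm (n = 1.337): cos²i = 0.09845 → i = 71.714°, r = 45.249°, D_min = 231.934°, rainbow angle = 51.934°.
At 604 nm (n = 1.332): cos²i = 0.09678 → i = 71.875°, r = 45.520°, D_min = 230.628°, rainbow angle = 50.628°.
Angular width = |51.934° − 50.628°| = 1.305°.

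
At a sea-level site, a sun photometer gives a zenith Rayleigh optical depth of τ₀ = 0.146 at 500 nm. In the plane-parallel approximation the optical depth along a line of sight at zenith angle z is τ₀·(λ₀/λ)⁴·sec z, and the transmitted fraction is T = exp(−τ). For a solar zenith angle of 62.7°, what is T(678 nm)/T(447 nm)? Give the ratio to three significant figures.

1.50

Airmass: sec 62.7° = 2.1803.
τ(678 nm) = 0.146 × (500/678)⁴ × 2.1803 = 0.146 × 0.2958 × 2.1803 = 0.0942.
τ(447 nm) = 0.146 × (500/447)⁴ × 2.1803 = 0.146 × 1.5655 × 2.1803 = 0.4983.
T(678)/T(447) = exp(τ_B − τ_A) = exp(0.4042) = 1.4981.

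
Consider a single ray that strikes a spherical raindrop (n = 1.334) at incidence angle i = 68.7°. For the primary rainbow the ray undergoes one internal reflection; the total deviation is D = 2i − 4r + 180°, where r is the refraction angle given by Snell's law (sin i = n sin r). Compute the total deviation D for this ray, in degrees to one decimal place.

140.2°

sin r = sin 68.7° / 1.334 = 0.9317/1.334 = 0.6984; r = 44.30°.
D = 2·68.7° − 4·44.30° + 180° = 137.40° − 177.20° + 180° = 140.20°.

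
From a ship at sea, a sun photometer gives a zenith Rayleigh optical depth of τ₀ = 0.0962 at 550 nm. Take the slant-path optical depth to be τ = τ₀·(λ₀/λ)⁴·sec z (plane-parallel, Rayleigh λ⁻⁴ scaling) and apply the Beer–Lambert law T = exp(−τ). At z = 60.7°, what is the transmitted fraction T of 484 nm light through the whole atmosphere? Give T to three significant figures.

0.721

sec 60.7° = 2.0434.
τ = 0.0962 × (550/484)⁴ × 2.0434 = 0.0962 × 1.6675 × 2.0434 = 0.3278.
T = exp(−0.3278) = 0.7205.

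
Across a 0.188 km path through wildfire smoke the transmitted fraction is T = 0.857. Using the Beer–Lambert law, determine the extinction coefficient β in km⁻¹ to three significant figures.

Beer–Lambert: T = exp(−βL) ⇒ β = −ln(T)/L = −ln(0.857)/0.188 = 0.1543/0.188 = 0.8208 km⁻¹.

0.821 km⁻¹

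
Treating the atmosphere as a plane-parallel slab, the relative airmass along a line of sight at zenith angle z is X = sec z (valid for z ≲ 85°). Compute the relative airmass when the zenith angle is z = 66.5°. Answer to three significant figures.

2.51

X = sec z = 1/cos 66.5° = 1/0.3987 = 2.5078.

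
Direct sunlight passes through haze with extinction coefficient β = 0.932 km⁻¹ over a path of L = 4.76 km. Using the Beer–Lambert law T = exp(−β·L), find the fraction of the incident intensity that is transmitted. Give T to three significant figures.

0.0118

τ = β·L = 0.932 × 4.76 = 4.4363.
T = exp(−4.4363) = 0.0118.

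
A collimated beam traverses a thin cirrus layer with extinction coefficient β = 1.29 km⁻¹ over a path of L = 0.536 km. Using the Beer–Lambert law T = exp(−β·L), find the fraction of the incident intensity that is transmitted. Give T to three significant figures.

τ = β·L = 1.29 × 0.536 = 0.6914.
T = exp(−0.6914) = 0.5009.

0.501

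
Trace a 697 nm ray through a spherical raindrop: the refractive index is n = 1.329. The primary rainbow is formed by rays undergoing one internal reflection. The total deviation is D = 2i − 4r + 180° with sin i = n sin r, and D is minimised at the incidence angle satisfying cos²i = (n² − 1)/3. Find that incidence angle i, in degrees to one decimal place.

59.6°

cos²i = (1.329² − 1)/3 = (1.76624 − 1)/3 = 0.25541.
cos i = 0.50538, so i = 59.643°.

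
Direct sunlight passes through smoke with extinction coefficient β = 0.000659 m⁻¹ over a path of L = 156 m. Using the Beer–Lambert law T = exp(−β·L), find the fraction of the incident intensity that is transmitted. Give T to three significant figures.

0.902

τ = β·L = 0.000659 × 156 = 0.1028.
T = exp(−0.1028) = 0.9023.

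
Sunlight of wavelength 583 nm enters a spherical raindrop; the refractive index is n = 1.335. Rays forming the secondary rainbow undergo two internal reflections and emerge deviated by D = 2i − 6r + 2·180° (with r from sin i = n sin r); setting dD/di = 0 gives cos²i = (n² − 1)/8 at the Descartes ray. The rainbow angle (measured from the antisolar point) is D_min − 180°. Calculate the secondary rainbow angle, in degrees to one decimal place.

cos²i = (1.78222 − 1)/8 = 0.09778; i = arccos(0.31269) = 71.778°.
sin r = sin 71.778°/1.335 = 0.71150; r = 45.357°.
D_min = 2·71.778° − 6·45.357° + 360° = 231.414°.
Rainbow angle = D_min − 180° = 51.414°.

51.4°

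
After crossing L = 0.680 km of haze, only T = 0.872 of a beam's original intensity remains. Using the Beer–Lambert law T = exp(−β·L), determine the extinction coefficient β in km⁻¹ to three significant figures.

Beer–Lambert: T = exp(−βL) ⇒ β = −ln(T)/L = −ln(0.872)/0.680 = 0.1370/0.680 = 0.2014 km⁻¹.

0.201 km⁻¹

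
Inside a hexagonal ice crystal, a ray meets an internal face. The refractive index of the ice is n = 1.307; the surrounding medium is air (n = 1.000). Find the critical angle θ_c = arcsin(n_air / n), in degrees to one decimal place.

49.9°

sin θ_c = n_air / n = 1.000 / 1.307 = 0.7651.
θ_c = arcsin(0.7651) = 49.92°.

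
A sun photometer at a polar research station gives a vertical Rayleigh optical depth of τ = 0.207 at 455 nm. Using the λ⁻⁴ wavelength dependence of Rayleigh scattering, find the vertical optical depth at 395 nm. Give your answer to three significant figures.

0.364

τ(395 nm) = τ(455 nm) × (455/395)⁴ = 0.207 × (1.1519)⁴ = 0.207 × 1.7606 = 0.3644.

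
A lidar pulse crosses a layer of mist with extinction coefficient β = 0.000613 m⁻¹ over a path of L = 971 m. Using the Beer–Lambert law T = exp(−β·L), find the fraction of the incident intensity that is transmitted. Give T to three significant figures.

0.551

τ = β·L = 0.000613 × 971 = 0.5952.
T = exp(−0.5952) = 0.5514.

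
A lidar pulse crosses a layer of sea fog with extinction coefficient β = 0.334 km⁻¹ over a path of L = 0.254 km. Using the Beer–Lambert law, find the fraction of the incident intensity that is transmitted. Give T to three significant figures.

0.919

τ = β·L = 0.334 × 0.254 = 0.0848.
T = exp(−0.0848) = 0.9187.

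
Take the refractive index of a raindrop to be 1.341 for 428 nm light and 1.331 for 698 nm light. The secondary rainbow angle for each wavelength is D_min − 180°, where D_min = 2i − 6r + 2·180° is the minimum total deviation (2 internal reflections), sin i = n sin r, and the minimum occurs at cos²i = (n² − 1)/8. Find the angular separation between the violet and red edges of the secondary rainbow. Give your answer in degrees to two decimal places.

At 428 nm (n = 1.341): cos²i = 0.09979 → i = 71.586°, r = 45.034°, D_min = 232.966°, rainbow angle = 52.966°.
At 698 nm (n = 1.331): cos²i = 0.09645 → i = 71.907°, r = 45.575°, D_min = 230.365°, rainbow angle = 50.365°.
Angular width = |52.966° − 50.365°| = 2.601°.

2.60°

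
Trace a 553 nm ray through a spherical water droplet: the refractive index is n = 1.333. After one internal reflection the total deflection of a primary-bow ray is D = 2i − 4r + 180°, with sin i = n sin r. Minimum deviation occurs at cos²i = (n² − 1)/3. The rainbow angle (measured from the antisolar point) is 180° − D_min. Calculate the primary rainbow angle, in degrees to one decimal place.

cos²i = (1.77689 − 1)/3 = 0.25896; i = arccos(0.50888) = 59.410°.
sin r = sin 59.410°/1.333 = 0.64579; r = 40.225°.
D_min = 2·59.410° − 4·40.225° + 180° = 137.922°.
Rainbow angle = 180° − D_min = 42.078°.

42.1°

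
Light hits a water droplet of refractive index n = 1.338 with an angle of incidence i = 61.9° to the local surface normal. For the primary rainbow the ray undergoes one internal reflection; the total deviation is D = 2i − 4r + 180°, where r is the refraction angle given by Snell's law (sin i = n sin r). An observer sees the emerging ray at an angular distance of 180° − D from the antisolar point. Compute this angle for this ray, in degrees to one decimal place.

41.2°

sin r = sin 61.9° / 1.338 = 0.8821/1.338 = 0.6593; r = 41.25°.
D = 2·61.9° − 4·41.25° + 180° = 123.80° − 164.98° + 180° = 138.82°.
Angle from antisolar point = 180° − D = 41.18°.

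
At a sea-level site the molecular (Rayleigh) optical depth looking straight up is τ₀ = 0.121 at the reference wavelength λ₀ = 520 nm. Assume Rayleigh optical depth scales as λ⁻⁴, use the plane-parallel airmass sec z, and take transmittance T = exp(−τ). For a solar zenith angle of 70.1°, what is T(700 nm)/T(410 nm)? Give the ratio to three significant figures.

Airmass: sec 70.1° = 2.9379.
τ(700 nm) = 0.121 × (520/700)⁴ × 2.9379 = 0.121 × 0.3045 × 2.9379 = 0.1083.
τ(410 nm) = 0.121 × (520/410)⁴ × 2.9379 = 0.121 × 2.5875 × 2.9379 = 0.9198.
T(700)/T(410) = exp(τ_B − τ_A) = exp(0.8116) = 2.2514.

2.25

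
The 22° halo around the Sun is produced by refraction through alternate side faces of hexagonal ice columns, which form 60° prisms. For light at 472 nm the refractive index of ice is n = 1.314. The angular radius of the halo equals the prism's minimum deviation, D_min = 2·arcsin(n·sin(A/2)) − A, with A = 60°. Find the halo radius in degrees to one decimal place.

22.1°

n·sin(A/2) = 1.314 × sin 30° = 1.314 × 0.5000 = 0.6570.
D_min = 2·arcsin(0.6570) − 60° = 2 × 41.071° − 60° = 22.143°.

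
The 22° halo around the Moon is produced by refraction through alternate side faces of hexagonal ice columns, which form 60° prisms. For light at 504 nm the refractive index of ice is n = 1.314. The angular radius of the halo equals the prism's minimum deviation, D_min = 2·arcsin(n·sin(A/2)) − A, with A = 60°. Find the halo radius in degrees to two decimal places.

22.14°

n·sin(A/2) = 1.314 × sin 30° = 1.314 × 0.5000 = 0.6570.
D_min = 2·arcsin(0.6570) − 60° = 2 × 41.071° − 60° = 22.143°.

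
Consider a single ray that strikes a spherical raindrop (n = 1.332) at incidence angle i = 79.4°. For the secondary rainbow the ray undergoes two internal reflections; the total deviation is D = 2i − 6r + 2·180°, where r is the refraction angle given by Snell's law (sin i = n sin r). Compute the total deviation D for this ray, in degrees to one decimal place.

sin r = sin 79.4° / 1.332 = 0.9829/1.332 = 0.7379; r = 47.56°.
D = 2·79.4° − 6·47.56° + 2·180° = 158.80° − 285.34° + 360° = 233.46°.

233.5°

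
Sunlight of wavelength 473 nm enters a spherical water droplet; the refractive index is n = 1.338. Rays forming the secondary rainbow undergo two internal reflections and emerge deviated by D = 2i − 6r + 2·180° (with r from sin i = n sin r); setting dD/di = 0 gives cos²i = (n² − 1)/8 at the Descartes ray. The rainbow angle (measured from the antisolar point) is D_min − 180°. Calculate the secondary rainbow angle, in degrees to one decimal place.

cos²i = (1.79024 − 1)/8 = 0.09878; i = arccos(0.31429) = 71.682°.
sin r = sin 71.682°/1.338 = 0.70951; r = 45.195°.
D_min = 2·71.682° − 6·45.195° + 360° = 232.193°.
Rainbow angle = D_min − 180° = 52.193°.

52.2°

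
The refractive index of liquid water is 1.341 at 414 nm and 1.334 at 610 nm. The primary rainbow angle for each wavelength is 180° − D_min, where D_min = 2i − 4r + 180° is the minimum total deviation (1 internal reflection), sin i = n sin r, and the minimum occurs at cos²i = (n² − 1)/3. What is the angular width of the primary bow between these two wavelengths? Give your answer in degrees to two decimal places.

1.00°

At 414 nm (n = 1.341): cos²i = 0.26609 → i = 58.946°, r = 39.705°, D_min = 139.071°, rainbow angle = 40.929°.
At 610 nm (n = 1.334): cos²i = 0.25985 → i = 59.352°, r = 40.159°, D_min = 138.067°, rainbow angle = 41.933°.
Angular width = |40.929° − 41.933°| = 1.004°.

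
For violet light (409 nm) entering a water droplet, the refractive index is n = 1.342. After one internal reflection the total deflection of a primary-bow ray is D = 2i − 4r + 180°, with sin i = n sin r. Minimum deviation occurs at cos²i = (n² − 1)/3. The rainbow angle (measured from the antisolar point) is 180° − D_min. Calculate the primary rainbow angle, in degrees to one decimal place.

40.8°

cos²i = (1.80096 − 1)/3 = 0.26699; i = arccos(0.51671) = 58.888°.
sin r = sin 58.888°/1.342 = 0.63797; r = 39.641°.
D_min = 2·58.888° − 4·39.641° + 180° = 139.213°.
Rainbow angle = 180° − D_min = 40.787°.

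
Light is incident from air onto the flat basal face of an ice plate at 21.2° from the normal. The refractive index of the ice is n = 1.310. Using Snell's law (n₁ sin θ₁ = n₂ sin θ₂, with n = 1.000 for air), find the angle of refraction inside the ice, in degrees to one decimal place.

Snell: sin θ_r = sin θ_i / n = sin 21.2° / 1.310 = 0.3616 / 1.310 = 0.2760.
θ_r = arcsin(0.2760) = 16.02°.

16.0°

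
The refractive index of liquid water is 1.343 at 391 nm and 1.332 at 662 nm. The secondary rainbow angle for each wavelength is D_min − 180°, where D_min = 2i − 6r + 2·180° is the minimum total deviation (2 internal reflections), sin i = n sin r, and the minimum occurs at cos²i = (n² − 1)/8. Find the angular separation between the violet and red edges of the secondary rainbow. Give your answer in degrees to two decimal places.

At 391 nm (n = 1.343): cos²i = 0.10046 → i = 71.522°, r = 44.928°, D_min = 233.478°, rainbow angle = 53.478°.
At 662 nm (n = 1.332): cos²i = 0.09678 → i = 71.875°, r = 45.520°, D_min = 230.628°, rainbow angle = 50.628°.
Angular width = |53.478° − 50.628°| = 2.849°.

2.85°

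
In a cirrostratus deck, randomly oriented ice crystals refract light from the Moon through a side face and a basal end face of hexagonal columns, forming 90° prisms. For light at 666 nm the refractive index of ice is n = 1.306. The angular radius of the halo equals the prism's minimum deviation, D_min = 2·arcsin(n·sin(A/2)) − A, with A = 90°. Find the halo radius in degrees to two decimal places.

n·sin(A/2) = 1.306 × sin 45° = 1.306 × 0.7071 = 0.9235.
D_min = 2·arcsin(0.9235) − 90° = 2 × 67.440° − 90° = 44.881°.

44.88°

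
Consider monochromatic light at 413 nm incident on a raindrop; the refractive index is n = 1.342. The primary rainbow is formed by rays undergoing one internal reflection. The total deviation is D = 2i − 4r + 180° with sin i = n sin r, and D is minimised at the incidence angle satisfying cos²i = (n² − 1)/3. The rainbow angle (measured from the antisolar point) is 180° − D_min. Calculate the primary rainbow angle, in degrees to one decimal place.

cos²i = (1.80096 − 1)/3 = 0.26699; i = arccos(0.51671) = 58.888°.
sin r = sin 58.888°/1.342 = 0.63797; r = 39.641°.
D_min = 2·58.888° − 4·39.641° + 180° = 139.213°.
Rainbow angle = 180° − D_min = 40.787°.

40.8°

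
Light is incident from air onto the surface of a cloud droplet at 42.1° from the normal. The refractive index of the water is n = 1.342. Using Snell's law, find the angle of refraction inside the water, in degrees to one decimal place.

30.0°

Snell: sin θ_r = sin θ_i / n = sin 42.1° / 1.342 = 0.6704 / 1.342 = 0.4996.
θ_r = arcsin(0.4996) = 29.97°.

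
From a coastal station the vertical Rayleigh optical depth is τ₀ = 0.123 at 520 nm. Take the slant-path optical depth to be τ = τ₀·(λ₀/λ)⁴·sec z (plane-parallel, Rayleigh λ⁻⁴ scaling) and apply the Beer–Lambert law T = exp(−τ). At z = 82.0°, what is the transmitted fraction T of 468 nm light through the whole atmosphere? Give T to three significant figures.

0.260

sec 82.0° = 7.1853.
τ = 0.123 × (520/468)⁴ × 7.1853 = 0.123 × 1.5242 × 7.1853 = 1.3470.
T = exp(−1.3470) = 0.2600.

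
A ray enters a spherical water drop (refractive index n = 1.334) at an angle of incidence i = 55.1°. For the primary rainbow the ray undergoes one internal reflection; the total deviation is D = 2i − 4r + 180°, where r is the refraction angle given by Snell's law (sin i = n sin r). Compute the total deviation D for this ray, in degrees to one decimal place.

138.4°

sin r = sin 55.1° / 1.334 = 0.8202/1.334 = 0.6148; r = 37.94°.
D = 2·55.1° − 4·37.94° + 180° = 110.20° − 151.75° + 180° = 138.45°.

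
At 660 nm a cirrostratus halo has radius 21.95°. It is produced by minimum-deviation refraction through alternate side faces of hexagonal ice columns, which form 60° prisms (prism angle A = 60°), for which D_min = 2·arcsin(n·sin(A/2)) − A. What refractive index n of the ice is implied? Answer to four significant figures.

Rearranging: n = sin((D_min + A)/2) / sin(A/2).
(D_min + A)/2 = (21.95° + 60°)/2 = 40.975°.
n = sin 40.975° / sin 30° = 0.6557 / 0.5000 = 1.3115.

1.311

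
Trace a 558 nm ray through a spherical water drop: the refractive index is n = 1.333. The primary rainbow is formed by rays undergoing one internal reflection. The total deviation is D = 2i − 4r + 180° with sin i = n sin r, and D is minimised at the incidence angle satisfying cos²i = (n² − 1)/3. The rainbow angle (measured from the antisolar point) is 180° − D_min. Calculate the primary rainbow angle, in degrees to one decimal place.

cos²i = (1.77689 − 1)/3 = 0.25896; i = arccos(0.50888) = 59.410°.
sin r = sin 59.410°/1.333 = 0.64579; r = 40.225°.
D_min = 2·59.410° − 4·40.225° + 180° = 137.922°.
Rainbow angle = 180° − D_min = 42.078°.

42.1°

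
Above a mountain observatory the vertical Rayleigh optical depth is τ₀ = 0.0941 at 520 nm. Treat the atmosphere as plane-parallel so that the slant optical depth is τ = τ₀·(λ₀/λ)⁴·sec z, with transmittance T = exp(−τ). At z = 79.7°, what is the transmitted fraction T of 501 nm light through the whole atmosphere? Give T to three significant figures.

sec 79.7° = 5.5928.
τ = 0.0941 × (520/501)⁴ × 5.5928 = 0.0941 × 1.1605 × 5.5928 = 0.6108.
T = exp(−0.6108) = 0.5429.

0.543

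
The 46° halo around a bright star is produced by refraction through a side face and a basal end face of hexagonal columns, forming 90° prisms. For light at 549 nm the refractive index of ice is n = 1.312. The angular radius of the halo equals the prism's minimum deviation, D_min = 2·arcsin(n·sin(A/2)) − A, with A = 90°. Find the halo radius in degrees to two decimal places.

n·sin(A/2) = 1.312 × sin 45° = 1.312 × 0.7071 = 0.9277.
D_min = 2·arcsin(0.9277) − 90° = 2 × 68.083° − 90° = 46.166°.

46.17°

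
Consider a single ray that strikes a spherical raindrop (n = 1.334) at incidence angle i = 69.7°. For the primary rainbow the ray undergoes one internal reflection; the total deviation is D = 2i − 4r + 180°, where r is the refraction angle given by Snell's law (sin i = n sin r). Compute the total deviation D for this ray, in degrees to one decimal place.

sin r = sin 69.7° / 1.334 = 0.9379/1.334 = 0.7031; r = 44.67°.
D = 2·69.7° − 4·44.67° + 180° = 139.40° − 178.69° + 180° = 140.71°.

140.7°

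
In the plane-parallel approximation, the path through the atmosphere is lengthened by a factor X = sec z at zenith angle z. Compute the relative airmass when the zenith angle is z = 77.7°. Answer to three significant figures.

4.69

X = sec z = 1/cos 77.7° = 1/0.2130 = 4.6942.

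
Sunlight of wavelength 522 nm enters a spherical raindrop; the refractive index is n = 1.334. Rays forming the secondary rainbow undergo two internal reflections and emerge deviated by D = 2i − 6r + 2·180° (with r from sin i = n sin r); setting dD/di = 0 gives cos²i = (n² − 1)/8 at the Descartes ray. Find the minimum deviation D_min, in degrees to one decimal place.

cos²i = (1.77956 − 1)/8 = 0.09744; i = arccos(0.31216) = 71.810°.
sin r = sin 71.810°/1.334 = 0.71217; r = 45.411°.
D_min = 2·71.810° − 6·45.411° + 360° = 231.153°.

231.2°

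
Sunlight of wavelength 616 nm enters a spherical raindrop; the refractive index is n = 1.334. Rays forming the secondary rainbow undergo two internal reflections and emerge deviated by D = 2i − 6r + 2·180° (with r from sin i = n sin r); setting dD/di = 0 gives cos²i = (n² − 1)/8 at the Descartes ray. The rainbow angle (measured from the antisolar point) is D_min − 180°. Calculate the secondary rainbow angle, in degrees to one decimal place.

51.2°

cos²i = (1.77956 − 1)/8 = 0.09744; i = arccos(0.31216) = 71.810°.
sin r = sin 71.810°/1.334 = 0.71217; r = 45.411°.
D_min = 2·71.810° − 6·45.411° + 360° = 231.153°.
Rainbow angle = D_min − 180° = 51.153°.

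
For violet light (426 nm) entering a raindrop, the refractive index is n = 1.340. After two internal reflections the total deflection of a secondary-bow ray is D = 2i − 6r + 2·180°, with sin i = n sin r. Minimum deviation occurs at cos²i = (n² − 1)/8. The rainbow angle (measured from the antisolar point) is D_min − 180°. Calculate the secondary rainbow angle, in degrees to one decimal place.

cos²i = (1.79560 − 1)/8 = 0.09945; i = arccos(0.31536) = 71.618°.
sin r = sin 71.618°/1.340 = 0.70819; r = 45.088°.
D_min = 2·71.618° − 6·45.088° + 360° = 232.709°.
Rainbow angle = D_min − 180° = 52.709°.

52.7°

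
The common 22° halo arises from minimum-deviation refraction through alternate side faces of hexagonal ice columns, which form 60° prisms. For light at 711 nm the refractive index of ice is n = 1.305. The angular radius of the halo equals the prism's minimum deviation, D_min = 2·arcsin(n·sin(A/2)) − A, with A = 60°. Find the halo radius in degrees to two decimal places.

n·sin(A/2) = 1.305 × sin 30° = 1.305 × 0.5000 = 0.6525.
D_min = 2·arcsin(0.6525) − 60° = 2 × 40.730° − 60° = 21.461°.

21.46°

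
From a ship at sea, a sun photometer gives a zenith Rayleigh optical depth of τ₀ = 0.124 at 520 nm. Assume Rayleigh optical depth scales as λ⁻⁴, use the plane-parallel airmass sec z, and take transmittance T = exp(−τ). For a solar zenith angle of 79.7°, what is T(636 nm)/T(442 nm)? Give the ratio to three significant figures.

Airmass: sec 79.7° = 5.5928.
τ(636 nm) = 0.124 × (520/636)⁴ × 5.5928 = 0.124 × 0.4469 × 5.5928 = 0.3099.
τ(442 nm) = 0.124 × (520/442)⁴ × 5.5928 = 0.124 × 1.9157 × 5.5928 = 1.3285.
T(636)/T(442) = exp(τ_B − τ_A) = exp(1.0186) = 2.7694.

2.77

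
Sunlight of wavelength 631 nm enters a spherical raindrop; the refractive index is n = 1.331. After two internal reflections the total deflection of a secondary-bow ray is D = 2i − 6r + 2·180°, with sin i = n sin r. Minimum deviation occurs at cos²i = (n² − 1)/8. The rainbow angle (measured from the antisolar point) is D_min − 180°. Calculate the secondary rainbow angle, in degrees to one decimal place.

50.4°

cos²i = (1.77156 − 1)/8 = 0.09645; i = arccos(0.31056) = 71.907°.
sin r = sin 71.907°/1.331 = 0.71417; r = 45.575°.
D_min = 2·71.907° − 6·45.575° + 360° = 230.365°.
Rainbow angle = D_min − 180° = 50.365°.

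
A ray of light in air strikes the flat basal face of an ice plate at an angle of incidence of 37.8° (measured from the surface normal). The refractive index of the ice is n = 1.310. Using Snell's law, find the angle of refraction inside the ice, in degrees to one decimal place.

Snell: sin θ_r = sin θ_i / n = sin 37.8° / 1.310 = 0.6129 / 1.310 = 0.4679.
θ_r = arcsin(0.4679) = 27.90°.

27.9°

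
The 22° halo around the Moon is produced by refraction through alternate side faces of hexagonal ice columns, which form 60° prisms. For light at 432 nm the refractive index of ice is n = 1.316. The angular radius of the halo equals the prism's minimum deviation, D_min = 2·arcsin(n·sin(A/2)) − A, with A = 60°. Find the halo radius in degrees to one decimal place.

22.3°

n·sin(A/2) = 1.316 × sin 30° = 1.316 × 0.5000 = 0.6580.
D_min = 2·arcsin(0.6580) − 60° = 2 × 41.148° − 60° = 22.295°.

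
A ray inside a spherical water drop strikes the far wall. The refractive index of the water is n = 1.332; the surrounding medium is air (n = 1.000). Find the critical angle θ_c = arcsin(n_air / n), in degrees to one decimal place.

sin θ_c = n_air / n = 1.000 / 1.332 = 0.7508.
θ_c = arcsin(0.7508) = 48.66°.

48.7°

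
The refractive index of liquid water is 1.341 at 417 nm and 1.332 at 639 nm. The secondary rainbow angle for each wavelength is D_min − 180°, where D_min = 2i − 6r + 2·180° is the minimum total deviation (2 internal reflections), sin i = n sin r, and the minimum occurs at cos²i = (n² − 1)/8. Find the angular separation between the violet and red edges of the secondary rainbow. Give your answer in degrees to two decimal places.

2.34°

At 417 nm (n = 1.341): cos²i = 0.09979 → i = 71.586°, r = 45.034°, D_min = 232.966°, rainbow angle = 52.966°.
At 639 nm (n = 1.332): cos²i = 0.09678 → i = 71.875°, r = 45.520°, D_min = 230.628°, rainbow angle = 50.628°.
Angular width = |52.966° − 50.628°| = 2.337°.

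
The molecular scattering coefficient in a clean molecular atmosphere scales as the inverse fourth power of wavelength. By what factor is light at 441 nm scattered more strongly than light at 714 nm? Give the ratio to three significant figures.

6.87

Rayleigh scattering ∝ λ⁻⁴, so the ratio of coefficients is the inverse fourth power of the wavelength ratio.
σ(441)/σ(714) = (714/441)⁴ = (1.6190)⁴ = 6.871.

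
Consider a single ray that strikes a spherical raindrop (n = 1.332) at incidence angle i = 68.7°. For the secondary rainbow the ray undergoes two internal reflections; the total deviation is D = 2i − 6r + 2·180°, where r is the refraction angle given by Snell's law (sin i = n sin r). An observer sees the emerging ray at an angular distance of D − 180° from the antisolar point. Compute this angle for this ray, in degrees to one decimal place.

51.1°

sin r = sin 68.7° / 1.332 = 0.9317/1.332 = 0.6995; r = 44.38°.
D = 2·68.7° − 6·44.38° + 2·180° = 137.40° − 266.31° + 360° = 231.09°.
Angle from antisolar point = D − 180° = 51.09°.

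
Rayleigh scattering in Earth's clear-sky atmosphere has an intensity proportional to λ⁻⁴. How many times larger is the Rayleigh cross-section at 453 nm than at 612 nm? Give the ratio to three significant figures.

Rayleigh scattering ∝ λ⁻⁴, so the ratio of coefficients is the inverse fourth power of the wavelength ratio.
σ(453)/σ(612) = (612/453)⁴ = (1.3510)⁴ = 3.331.

3.33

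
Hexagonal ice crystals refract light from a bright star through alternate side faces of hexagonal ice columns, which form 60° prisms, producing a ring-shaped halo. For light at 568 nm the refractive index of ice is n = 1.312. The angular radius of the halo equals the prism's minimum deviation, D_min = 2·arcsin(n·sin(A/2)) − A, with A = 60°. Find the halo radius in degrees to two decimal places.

21.99°

n·sin(A/2) = 1.312 × sin 30° = 1.312 × 0.5000 = 0.6560.
D_min = 2·arcsin(0.6560) − 60° = 2 × 40.996° − 60° = 21.991°.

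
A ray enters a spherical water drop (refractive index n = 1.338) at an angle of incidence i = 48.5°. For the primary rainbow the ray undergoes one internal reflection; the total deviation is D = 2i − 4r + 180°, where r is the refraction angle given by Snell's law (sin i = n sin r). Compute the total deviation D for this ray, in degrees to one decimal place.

sin r = sin 48.5° / 1.338 = 0.7490/1.338 = 0.5598; r = 34.04°.
D = 2·48.5° − 4·34.04° + 180° = 97.00° − 136.16° + 180° = 140.84°.

140.8°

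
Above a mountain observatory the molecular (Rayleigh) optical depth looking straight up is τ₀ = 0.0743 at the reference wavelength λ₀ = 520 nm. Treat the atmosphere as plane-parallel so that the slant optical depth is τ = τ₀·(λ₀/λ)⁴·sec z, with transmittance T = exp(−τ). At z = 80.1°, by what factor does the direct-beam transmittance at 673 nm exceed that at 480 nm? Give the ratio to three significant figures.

Airmass: sec 80.1° = 5.8164.
τ(673 nm) = 0.0743 × (520/673)⁴ × 5.8164 = 0.0743 × 0.3564 × 5.8164 = 0.1540.
τ(480 nm) = 0.0743 × (520/480)⁴ × 5.8164 = 0.0743 × 1.3774 × 5.8164 = 0.5952.
T(673)/T(480) = exp(τ_B − τ_A) = exp(0.4412) = 1.5546.

1.55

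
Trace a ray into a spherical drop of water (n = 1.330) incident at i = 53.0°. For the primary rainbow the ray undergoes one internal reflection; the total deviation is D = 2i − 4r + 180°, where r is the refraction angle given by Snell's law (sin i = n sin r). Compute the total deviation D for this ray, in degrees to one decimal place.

sin r = sin 53.0° / 1.330 = 0.7986/1.330 = 0.6005; r = 36.90°.
D = 2·53.0° − 4·36.90° + 180° = 106.00° − 147.62° + 180° = 138.38°.

138.4°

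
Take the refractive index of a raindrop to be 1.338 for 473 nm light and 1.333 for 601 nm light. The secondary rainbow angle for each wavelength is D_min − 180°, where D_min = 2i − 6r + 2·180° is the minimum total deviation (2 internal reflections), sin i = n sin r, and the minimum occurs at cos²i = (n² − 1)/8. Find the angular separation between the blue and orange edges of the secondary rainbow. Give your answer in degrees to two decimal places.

At 473 nm (n = 1.338): cos²i = 0.09878 → i = 71.682°, r = 45.195°, D_min = 232.193°, rainbow angle = 52.193°.
At 601 nm (n = 1.333): cos²i = 0.09711 → i = 71.843°, r = 45.466°, D_min = 230.891°, rainbow angle = 50.891°.
Angular width = |52.193° − 50.891°| = 1.302°.

1.30°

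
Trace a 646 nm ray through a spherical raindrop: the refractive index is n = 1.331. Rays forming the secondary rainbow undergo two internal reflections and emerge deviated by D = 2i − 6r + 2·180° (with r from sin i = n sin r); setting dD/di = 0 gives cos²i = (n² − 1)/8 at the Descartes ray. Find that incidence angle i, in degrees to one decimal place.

71.9°

cos²i = (1.331² − 1)/8 = (1.77156 − 1)/8 = 0.09645.
cos i = 0.31056, so i = 71.907°.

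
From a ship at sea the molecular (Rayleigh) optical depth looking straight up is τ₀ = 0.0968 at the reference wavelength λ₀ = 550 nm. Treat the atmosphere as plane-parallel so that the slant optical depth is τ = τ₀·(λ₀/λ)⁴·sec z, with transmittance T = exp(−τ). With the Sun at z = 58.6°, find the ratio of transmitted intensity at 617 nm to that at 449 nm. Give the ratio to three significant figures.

Airmass: sec 58.6° = 1.9194.
τ(617 nm) = 0.0968 × (550/617)⁴ × 1.9194 = 0.0968 × 0.6314 × 1.9194 = 0.1173.
τ(449 nm) = 0.0968 × (550/449)⁴ × 1.9194 = 0.0968 × 2.2515 × 1.9194 = 0.4183.
T(617)/T(449) = exp(τ_B − τ_A) = exp(0.3010) = 1.3512.

1.35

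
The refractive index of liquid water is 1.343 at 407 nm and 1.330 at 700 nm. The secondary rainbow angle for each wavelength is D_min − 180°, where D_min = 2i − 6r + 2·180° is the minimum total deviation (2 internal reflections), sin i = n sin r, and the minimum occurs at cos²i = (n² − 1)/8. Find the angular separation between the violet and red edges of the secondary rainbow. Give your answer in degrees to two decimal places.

3.38°

At 407 nm (n = 1.343): cos²i = 0.10046 → i = 71.522°, r = 44.928°, D_min = 233.478°, rainbow angle = 53.478°.
At 700 nm (n = 1.330): cos²i = 0.09611 → i = 71.940°, r = 45.630°, D_min = 230.101°, rainbow angle = 50.101°.
Angular width = |53.478° − 50.101°| = 3.377°.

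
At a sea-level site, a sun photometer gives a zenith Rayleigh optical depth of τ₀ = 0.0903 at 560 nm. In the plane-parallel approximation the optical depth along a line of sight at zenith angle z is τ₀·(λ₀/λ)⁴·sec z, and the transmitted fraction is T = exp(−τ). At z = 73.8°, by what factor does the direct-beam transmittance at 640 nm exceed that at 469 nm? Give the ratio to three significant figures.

1.60

Airmass: sec 73.8° = 3.5843.
τ(640 nm) = 0.0903 × (560/640)⁴ × 3.5843 = 0.0903 × 0.5862 × 3.5843 = 0.1897.
τ(469 nm) = 0.0903 × (560/469)⁴ × 3.5843 = 0.0903 × 2.0326 × 3.5843 = 0.6579.
T(640)/T(469) = exp(τ_B − τ_A) = exp(0.4682) = 1.5971.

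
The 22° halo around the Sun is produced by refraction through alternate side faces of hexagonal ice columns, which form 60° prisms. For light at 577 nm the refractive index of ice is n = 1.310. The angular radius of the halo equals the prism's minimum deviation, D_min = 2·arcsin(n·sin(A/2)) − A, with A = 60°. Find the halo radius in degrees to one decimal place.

21.8°

n·sin(A/2) = 1.310 × sin 30° = 1.310 × 0.5000 = 0.6550.
D_min = 2·arcsin(0.6550) − 60° = 2 × 40.920° − 60° = 21.839°.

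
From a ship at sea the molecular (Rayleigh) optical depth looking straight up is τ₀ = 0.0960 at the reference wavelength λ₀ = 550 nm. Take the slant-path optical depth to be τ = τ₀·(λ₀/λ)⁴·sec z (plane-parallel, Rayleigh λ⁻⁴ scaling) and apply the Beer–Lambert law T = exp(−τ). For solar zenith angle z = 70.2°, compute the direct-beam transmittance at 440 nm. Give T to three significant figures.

0.501

sec 70.2° = 2.9521.
τ = 0.0960 × (550/440)⁴ × 2.9521 = 0.0960 × 2.4414 × 2.9521 = 0.6919.
T = exp(−0.6919) = 0.5006.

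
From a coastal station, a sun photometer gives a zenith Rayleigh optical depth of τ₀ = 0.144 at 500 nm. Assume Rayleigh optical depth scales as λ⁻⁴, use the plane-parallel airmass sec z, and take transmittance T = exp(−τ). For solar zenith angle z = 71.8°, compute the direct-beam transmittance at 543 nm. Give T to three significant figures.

0.718

sec 71.8° = 3.2017.
τ = 0.144 × (500/543)⁴ × 3.2017 = 0.144 × 0.7189 × 3.2017 = 0.3315.
T = exp(−0.3315) = 0.7179.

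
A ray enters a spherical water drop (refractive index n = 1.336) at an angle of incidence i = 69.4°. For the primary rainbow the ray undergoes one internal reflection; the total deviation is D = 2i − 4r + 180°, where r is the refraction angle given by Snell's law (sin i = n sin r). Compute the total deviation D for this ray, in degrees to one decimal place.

140.9°

sin r = sin 69.4° / 1.336 = 0.9361/1.336 = 0.7006; r = 44.48°.
D = 2·69.4° − 4·44.48° + 180° = 138.80° − 177.91° + 180° = 140.89°.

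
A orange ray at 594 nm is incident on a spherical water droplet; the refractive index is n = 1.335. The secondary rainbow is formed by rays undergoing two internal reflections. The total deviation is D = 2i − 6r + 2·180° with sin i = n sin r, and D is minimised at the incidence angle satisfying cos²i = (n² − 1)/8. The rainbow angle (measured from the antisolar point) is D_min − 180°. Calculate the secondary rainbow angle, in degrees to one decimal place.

51.4°

cos²i = (1.78222 − 1)/8 = 0.09778; i = arccos(0.31269) = 71.778°.
sin r = sin 71.778°/1.335 = 0.71150; r = 45.357°.
D_min = 2·71.778° − 6·45.357° + 360° = 231.414°.
Rainbow angle = D_min − 180° = 51.414°.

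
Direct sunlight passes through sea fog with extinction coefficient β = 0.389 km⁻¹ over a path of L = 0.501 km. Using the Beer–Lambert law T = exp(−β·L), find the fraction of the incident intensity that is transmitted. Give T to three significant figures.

τ = β·L = 0.389 × 0.501 = 0.1949.
T = exp(−0.1949) = 0.8229.

0.823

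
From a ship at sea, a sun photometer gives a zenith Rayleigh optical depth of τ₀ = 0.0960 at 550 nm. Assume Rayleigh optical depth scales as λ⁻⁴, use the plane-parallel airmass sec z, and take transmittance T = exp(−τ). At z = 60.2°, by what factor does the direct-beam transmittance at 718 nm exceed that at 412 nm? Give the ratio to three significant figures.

1.73

Airmass: sec 60.2° = 2.0122.
τ(718 nm) = 0.0960 × (550/718)⁴ × 2.0122 = 0.0960 × 0.3443 × 2.0122 = 0.0665.
τ(412 nm) = 0.0960 × (550/412)⁴ × 2.0122 = 0.0960 × 3.1759 × 2.0122 = 0.6135.
T(718)/T(412) = exp(τ_B − τ_A) = exp(0.5470) = 1.7280.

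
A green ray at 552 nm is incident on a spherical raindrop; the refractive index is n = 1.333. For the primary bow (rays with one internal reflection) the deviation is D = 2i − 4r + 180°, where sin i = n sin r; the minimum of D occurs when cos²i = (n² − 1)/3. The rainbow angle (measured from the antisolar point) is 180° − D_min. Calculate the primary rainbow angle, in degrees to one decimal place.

cos²i = (1.77689 − 1)/3 = 0.25896; i = arccos(0.50888) = 59.410°.
sin r = sin 59.410°/1.333 = 0.64579; r = 40.225°.
D_min = 2·59.410° − 4·40.225° + 180° = 137.922°.
Rainbow angle = 180° − D_min = 42.078°.

42.1°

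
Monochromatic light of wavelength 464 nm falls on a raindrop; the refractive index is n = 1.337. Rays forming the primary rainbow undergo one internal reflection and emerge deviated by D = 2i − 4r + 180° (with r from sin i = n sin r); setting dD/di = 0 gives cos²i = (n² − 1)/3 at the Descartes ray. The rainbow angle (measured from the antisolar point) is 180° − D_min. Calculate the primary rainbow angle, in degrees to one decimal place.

41.5°

cos²i = (1.78757 − 1)/3 = 0.26252; i = arccos(0.51237) = 59.178°.
sin r = sin 59.178°/1.337 = 0.64231; r = 39.964°.
D_min = 2·59.178° − 4·39.964° + 180° = 138.500°.
Rainbow angle = 180° − D_min = 41.500°.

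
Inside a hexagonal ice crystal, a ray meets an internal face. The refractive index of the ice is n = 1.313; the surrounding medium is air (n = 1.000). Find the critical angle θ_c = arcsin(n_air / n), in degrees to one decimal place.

49.6°

sin θ_c = n_air / n = 1.000 / 1.313 = 0.7616.
θ_c = arcsin(0.7616) = 49.61°.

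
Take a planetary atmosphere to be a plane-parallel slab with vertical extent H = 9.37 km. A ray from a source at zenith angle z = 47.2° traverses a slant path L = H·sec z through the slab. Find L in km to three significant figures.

sec z = 1/cos 47.2° = 1.4718.
L = 9.37 × 1.4718 = 13.791 km.

13.8 km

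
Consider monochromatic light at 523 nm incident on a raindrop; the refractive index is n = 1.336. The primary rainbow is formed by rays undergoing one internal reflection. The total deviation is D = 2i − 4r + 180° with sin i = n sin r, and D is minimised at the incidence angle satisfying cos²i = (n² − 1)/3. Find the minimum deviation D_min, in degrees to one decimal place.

cos²i = (1.78490 − 1)/3 = 0.26163; i = arccos(0.51150) = 59.236°.
sin r = sin 59.236°/1.336 = 0.64318; r = 40.029°.
D_min = 2·59.236° − 4·40.029° + 180° = 138.356°.

138.4°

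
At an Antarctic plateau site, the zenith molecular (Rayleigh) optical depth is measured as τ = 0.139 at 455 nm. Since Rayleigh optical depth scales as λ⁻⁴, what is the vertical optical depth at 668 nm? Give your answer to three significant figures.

τ(668 nm) = τ(455 nm) × (455/668)⁴ = 0.139 × (0.6811)⁴ = 0.139 × 0.2152 = 0.0299.

0.0299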